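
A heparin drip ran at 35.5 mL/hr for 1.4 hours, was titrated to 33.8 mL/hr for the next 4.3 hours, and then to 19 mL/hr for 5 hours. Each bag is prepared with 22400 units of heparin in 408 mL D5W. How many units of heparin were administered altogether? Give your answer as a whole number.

15924 units

Concentration = 22400 units ÷ 408 mL = 54.90196 units/mL
Stage 1: 35.5 mL/hr × 1.4 hr = 49.7 mL → 49.7 mL × 54.90196 units/mL = 2728.627 units
Stage 2: 33.8 mL/hr × 4.3 hr = 145.34 mL → 145.34 mL × 54.90196 units/mL = 7979.451 units
Stage 3: 19 mL/hr × 5 hr = 95 mL → 95 mL × 54.90196 units/mL = 5215.686 units
Total = 2728.627 + 7979.451 + 5215.686 = 15923.76 units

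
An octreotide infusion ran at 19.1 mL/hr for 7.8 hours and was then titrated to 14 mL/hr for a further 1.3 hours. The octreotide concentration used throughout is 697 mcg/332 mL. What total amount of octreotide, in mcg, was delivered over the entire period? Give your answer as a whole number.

Concentration = 697 mcg ÷ 332 mL = 2.099398 mcg/mL
Stage 1: 19.1 mL/hr × 7.8 hr = 148.98 mL → 148.98 mL × 2.099398 mcg/mL = 312.7683 mcg
Stage 2: 14 mL/hr × 1.3 hr = 18.2 mL → 18.2 mL × 2.099398 mcg/mL = 38.20904 mcg
Total = 312.7683 + 38.20904 = 350.9773 mcg

351 mcg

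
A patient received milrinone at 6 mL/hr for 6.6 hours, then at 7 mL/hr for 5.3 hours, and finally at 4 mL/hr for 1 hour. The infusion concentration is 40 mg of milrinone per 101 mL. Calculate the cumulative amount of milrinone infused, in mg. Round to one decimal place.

Concentration = 40 mg ÷ 101 mL = 0.3960396 mg/mL
Stage 1: 6 mL/hr × 6.6 hr = 39.6 mL → 39.6 mL × 0.3960396 mg/mL = 15.68317 mg
Stage 2: 7 mL/hr × 5.3 hr = 37.1 mL → 37.1 mL × 0.3960396 mg/mL = 14.69307 mg
Stage 3: 4 mL/hr × 1 hr = 4 mL → 4 mL × 0.3960396 mg/mL = 1.584158 mg
Total = 15.68317 + 14.69307 + 1.584158 = 31.9604 mg

32.0 mg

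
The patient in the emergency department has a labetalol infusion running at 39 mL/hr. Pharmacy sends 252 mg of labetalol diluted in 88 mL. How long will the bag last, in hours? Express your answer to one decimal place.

Duration = 88 mL ÷ 39 mL/hr = 2.25641 hr

2.3 hours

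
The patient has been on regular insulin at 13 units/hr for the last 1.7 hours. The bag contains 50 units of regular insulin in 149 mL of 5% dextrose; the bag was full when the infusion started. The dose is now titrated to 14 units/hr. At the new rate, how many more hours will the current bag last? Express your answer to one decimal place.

Initial rate:
Concentration = 50 units ÷ 149 mL = 0.3355705 units/mL
Rate = 13 units/hr ÷ 0.3355705 units/mL = 38.74 mL/hr
Volume infused so far = 38.74 mL/hr × 1.7 hr = 65.858 mL
Volume remaining = 149 − 65.858 = 83.142 mL
New rate:
Rate = 14 units/hr ÷ 0.3355705 units/mL = 41.72 mL/hr
Time remaining = 83.142 mL ÷ 41.72 mL/hr = 1.992857 hr

2.0 hours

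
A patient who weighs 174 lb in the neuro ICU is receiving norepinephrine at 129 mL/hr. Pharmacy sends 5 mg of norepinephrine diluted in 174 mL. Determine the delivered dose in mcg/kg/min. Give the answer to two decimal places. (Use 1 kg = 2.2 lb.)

Weight = 174 lb ÷ 2.2 lb/kg = 79.09091 kg
Concentration = 5 mg ÷ 174 mL = 0.02873563 mg/mL = 28.73563 mcg/mL
Drug rate = 129 mL/hr × 28.73563 mcg/mL = 3706.897 mcg/hr
3706.897 mcg/hr ÷ 60 min/hr = 61.78161 mcg/min
61.78161 mcg/min ÷ 79.09091 kg = 0.7811468 mcg/kg/min

0.78 mcg/kg/min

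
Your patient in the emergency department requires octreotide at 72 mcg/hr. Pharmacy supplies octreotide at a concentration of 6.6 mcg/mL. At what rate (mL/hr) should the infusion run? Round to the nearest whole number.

Rate = 72 mcg/hr ÷ 6.6 mcg/mL = 10.90909 mL/hr

11 mL/hr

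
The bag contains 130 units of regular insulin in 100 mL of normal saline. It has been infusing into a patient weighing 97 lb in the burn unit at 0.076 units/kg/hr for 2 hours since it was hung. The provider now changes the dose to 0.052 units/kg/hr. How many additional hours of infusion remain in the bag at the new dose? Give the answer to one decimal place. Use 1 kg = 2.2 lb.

Initial rate:
Weight = 97 lb ÷ 2.2 lb/kg = 44.09091 kg
Dose = 0.076 units/kg/hr × 44.09091 kg = 3.350909 units/hr
Concentration = 130 units ÷ 100 mL = 1.3 units/mL
Rate = 3.350909 units/hr ÷ 1.3 units/mL = 2.577622 mL/hr
Volume infused so far = 2.577622 mL/hr × 2 hr = 5.155245 mL
Volume remaining = 100 − 5.155245 = 94.84476 mL
New rate:
Dose = 0.052 units/kg/hr × 44.09091 kg = 2.292727 units/hr
Rate = 2.292727 units/hr ÷ 1.3 units/mL = 1.763636 mL/hr
Time remaining = 94.84476 mL ÷ 1.763636 mL/hr = 53.77795 hr

53.8 hours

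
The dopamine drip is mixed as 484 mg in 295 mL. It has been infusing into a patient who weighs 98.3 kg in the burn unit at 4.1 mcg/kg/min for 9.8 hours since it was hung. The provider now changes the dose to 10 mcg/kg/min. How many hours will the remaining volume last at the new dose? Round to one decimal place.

Initial rate:
Dose = 4.1 mcg/kg/min × 98.3 kg = 403.03 mcg/min
403.03 mcg/min × 60 min/hr = 24181.8 mcg/hr
Concentration = 484 mg ÷ 295 mL = 1.640678 mg/mL = 1640.678 mcg/mL
Rate = 24181.8 mcg/hr ÷ 1640.678 mcg/mL = 14.73891 mL/hr
Volume infused so far = 14.73891 mL/hr × 9.8 hr = 144.4413 mL
Volume remaining = 295 − 144.4413 = 150.5587 mL
New rate:
Dose = 10 mcg/kg/min × 98.3 kg = 983 mcg/min
983 mcg/min × 60 min/hr = 58980 mcg/hr
Rate = 58980 mcg/hr ÷ 1640.678 mcg/mL = 35.94855 mL/hr
Time remaining = 150.5587 mL ÷ 35.94855 mL/hr = 4.188172 hr

4.2 hours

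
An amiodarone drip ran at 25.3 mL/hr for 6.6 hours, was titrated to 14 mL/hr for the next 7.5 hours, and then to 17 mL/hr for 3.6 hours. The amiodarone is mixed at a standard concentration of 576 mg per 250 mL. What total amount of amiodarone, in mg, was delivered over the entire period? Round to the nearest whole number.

Concentration = 576 mg ÷ 250 mL = 2.304 mg/mL
Stage 1: 25.3 mL/hr × 6.6 hr = 166.98 mL → 166.98 mL × 2.304 mg/mL = 384.7219 mg
Stage 2: 14 mL/hr × 7.5 hr = 105 mL → 105 mL × 2.304 mg/mL = 241.92 mg
Stage 3: 17 mL/hr × 3.6 hr = 61.2 mL → 61.2 mL × 2.304 mg/mL = 141.0048 mg
Total = 384.7219 + 241.92 + 141.0048 = 767.6467 mg

768 mg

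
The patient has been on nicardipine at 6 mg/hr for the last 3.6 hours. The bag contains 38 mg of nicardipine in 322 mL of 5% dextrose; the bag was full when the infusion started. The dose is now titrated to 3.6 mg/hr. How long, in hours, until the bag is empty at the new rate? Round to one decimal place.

4.6 hours

Initial rate:
Concentration = 38 mg ÷ 322 mL = 0.1180124 mg/mL
Rate = 6 mg/hr ÷ 0.1180124 mg/mL = 50.84211 mL/hr
Volume infused so far = 50.84211 mL/hr × 3.6 hr = 183.0316 mL
Volume remaining = 322 − 183.0316 = 138.9684 mL
New rate:
Rate = 3.6 mg/hr ÷ 0.1180124 mg/mL = 30.50526 mL/hr
Time remaining = 138.9684 mL ÷ 30.50526 mL/hr = 4.555556 hr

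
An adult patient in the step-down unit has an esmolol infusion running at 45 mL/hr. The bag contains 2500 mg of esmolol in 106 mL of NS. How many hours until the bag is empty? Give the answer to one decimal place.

2.4 hours

Duration = 106 mL ÷ 45 mL/hr = 2.355556 hr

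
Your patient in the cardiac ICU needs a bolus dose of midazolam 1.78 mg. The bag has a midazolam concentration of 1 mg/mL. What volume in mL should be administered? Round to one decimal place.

Volume = 1.78 mg ÷ 1 mg/mL = 1.78 mL

1.8 mL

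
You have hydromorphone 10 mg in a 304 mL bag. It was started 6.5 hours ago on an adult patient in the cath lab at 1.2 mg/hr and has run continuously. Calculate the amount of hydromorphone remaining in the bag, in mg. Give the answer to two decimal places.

2.20 mg

Concentration = 10 mg ÷ 304 mL = 0.03289474 mg/mL
Rate = 1.2 mg/hr ÷ 0.03289474 mg/mL = 36.48 mL/hr
Volume infused = 36.48 mL/hr × 6.5 hr = 237.12 mL
Volume remaining = 304 − 237.12 = 66.88 mL
Drug remaining = 66.88 mL × 0.03289474 mg/mL = 2.2 mg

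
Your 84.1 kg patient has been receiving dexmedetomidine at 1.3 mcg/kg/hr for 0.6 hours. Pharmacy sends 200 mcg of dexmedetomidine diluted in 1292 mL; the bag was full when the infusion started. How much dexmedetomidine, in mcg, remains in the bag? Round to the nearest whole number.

134 mcg

Dose = 1.3 mcg/kg/hr × 84.1 kg = 109.33 mcg/hr
Concentration = 200 mcg ÷ 1292 mL = 0.1547988 mcg/mL
Rate = 109.33 mcg/hr ÷ 0.1547988 mcg/mL = 706.2718 mL/hr
Volume infused = 706.2718 mL/hr × 0.6 hr = 423.7631 mL
Volume remaining = 1292 − 423.7631 = 868.2369 mL
Drug remaining = 868.2369 mL × 0.1547988 mcg/mL = 134.402 mcg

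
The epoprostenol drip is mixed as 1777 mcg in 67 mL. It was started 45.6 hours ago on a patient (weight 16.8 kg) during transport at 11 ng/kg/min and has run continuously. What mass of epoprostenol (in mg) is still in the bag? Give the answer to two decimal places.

Dose = 11 ng/kg/min × 16.8 kg = 184.8 ng/min
184.8 ng/min × 60 min/hr = 11088 ng/hr
Concentration = 1777 mcg ÷ 67 mL = 26.52239 mcg/mL = 26522.39 ng/mL
Rate = 11088 ng/hr ÷ 26522.39 ng/mL = 0.4180619 mL/hr
Volume infused = 0.4180619 mL/hr × 45.6 hr = 19.06362 mL
Volume remaining = 67 − 19.06362 = 47.93638 mL
Drug remaining = 47.93638 mL × 26522.39 ng/mL = 1271387 ng = 1.271387 mg

1.27 mg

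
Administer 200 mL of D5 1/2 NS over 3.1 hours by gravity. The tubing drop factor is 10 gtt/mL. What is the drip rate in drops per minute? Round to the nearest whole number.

200 mL ÷ (3.1 hr × 60 = 186 min) = 1.075269 mL/min
1.075269 mL/min × 10 gtt/mL = 10.75269 gtt/min

11 gtt/min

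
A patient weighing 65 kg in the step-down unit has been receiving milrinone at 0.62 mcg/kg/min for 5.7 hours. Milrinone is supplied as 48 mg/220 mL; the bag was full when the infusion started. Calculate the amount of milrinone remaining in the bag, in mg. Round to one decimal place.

Dose = 0.62 mcg/kg/min × 65 kg = 40.3 mcg/min
40.3 mcg/min × 60 min/hr = 2418 mcg/hr
Concentration = 48 mg ÷ 220 mL = 0.2181818 mg/mL = 218.1818 mcg/mL
Rate = 2418 mcg/hr ÷ 218.1818 mcg/mL = 11.0825 mL/hr
Volume infused = 11.0825 mL/hr × 5.7 hr = 63.17025 mL
Volume remaining = 220 − 63.17025 = 156.8297 mL
Drug remaining = 156.8297 mL × 218.1818 mcg/mL = 34217.4 mcg = 34.2174 mg

34.2 mg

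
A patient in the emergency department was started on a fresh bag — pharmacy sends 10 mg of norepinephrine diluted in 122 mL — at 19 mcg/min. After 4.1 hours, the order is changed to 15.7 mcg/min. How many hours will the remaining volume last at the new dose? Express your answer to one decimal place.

5.7 hours

Initial rate:
19 mcg/min × 60 min/hr = 1140 mcg/hr
Concentration = 10 mg ÷ 122 mL = 0.08196721 mg/mL = 81.96721 mcg/mL
Rate = 1140 mcg/hr ÷ 81.96721 mcg/mL = 13.908 mL/hr
Volume infused so far = 13.908 mL/hr × 4.1 hr = 57.0228 mL
Volume remaining = 122 − 57.0228 = 64.9772 mL
New rate:
15.7 mcg/min × 60 min/hr = 942 mcg/hr
Rate = 942 mcg/hr ÷ 81.96721 mcg/mL = 11.4924 mL/hr
Time remaining = 64.9772 mL ÷ 11.4924 mL/hr = 5.653928 hr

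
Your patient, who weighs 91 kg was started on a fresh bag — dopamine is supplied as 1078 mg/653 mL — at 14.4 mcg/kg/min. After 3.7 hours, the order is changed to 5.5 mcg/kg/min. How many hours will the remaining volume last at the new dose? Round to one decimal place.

Initial rate:
Dose = 14.4 mcg/kg/min × 91 kg = 1310.4 mcg/min
1310.4 mcg/min × 60 min/hr = 78624 mcg/hr
Concentration = 1078 mg ÷ 653 mL = 1.650842 mg/mL = 1650.842 mcg/mL
Rate = 78624 mcg/hr ÷ 1650.842 mcg/mL = 47.6266 mL/hr
Volume infused so far = 47.6266 mL/hr × 3.7 hr = 176.2184 mL
Volume remaining = 653 − 176.2184 = 476.7816 mL
New rate:
Dose = 5.5 mcg/kg/min × 91 kg = 500.5 mcg/min
500.5 mcg/min × 60 min/hr = 30030 mcg/hr
Rate = 30030 mcg/hr ÷ 1650.842 mcg/mL = 18.19071 mL/hr
Time remaining = 476.7816 mL ÷ 18.19071 mL/hr = 26.21016 hr

26.2 hours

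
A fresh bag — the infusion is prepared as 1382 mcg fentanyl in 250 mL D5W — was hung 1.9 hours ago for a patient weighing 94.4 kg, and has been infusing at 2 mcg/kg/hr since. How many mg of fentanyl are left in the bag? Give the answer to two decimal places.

Dose = 2 mcg/kg/hr × 94.4 kg = 188.8 mcg/hr
Concentration = 1382 mcg ÷ 250 mL = 5.528 mcg/mL
Rate = 188.8 mcg/hr ÷ 5.528 mcg/mL = 34.1534 mL/hr
Volume infused = 34.1534 mL/hr × 1.9 hr = 64.89146 mL
Volume remaining = 250 − 64.89146 = 185.1085 mL
Drug remaining = 185.1085 mL × 5.528 mcg/mL = 1023.28 mcg = 1.02328 mg

1.02 mg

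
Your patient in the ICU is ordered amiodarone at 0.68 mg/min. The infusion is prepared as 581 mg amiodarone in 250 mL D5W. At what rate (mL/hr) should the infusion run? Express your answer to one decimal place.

0.68 mg/min × 60 min/hr = 40.8 mg/hr
Concentration = 581 mg ÷ 250 mL = 2.324 mg/mL
Rate = 40.8 mg/hr ÷ 2.324 mg/mL = 17.55594 mL/hr

17.6 mL/hr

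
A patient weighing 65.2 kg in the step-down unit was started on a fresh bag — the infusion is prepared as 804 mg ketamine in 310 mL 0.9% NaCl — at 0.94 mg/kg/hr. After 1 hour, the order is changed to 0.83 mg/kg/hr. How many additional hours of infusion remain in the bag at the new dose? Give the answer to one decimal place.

Initial rate:
Dose = 0.94 mg/kg/hr × 65.2 kg = 61.288 mg/hr
Concentration = 804 mg ÷ 310 mL = 2.593548 mg/mL
Rate = 61.288 mg/hr ÷ 2.593548 mg/mL = 23.63095 mL/hr
Volume infused so far = 23.63095 mL/hr × 1 hr = 23.63095 mL
Volume remaining = 310 − 23.63095 = 286.3691 mL
New rate:
Dose = 0.83 mg/kg/hr × 65.2 kg = 54.116 mg/hr
Rate = 54.116 mg/hr ÷ 2.593548 mg/mL = 20.86562 mL/hr
Time remaining = 286.3691 mL ÷ 20.86562 mL/hr = 13.72444 hr

13.7 hours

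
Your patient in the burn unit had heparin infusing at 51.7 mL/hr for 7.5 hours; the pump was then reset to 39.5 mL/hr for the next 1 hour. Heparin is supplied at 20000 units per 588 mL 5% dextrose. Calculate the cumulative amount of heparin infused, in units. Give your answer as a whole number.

Concentration = 20000 units ÷ 588 mL = 34.01361 units/mL
Stage 1: 51.7 mL/hr × 7.5 hr = 387.75 mL → 387.75 mL × 34.01361 units/mL = 13188.78 units
Stage 2: 39.5 mL/hr × 1 hr = 39.5 mL → 39.5 mL × 34.01361 units/mL = 1343.537 units
Total = 13188.78 + 1343.537 = 14532.31 units

14532 units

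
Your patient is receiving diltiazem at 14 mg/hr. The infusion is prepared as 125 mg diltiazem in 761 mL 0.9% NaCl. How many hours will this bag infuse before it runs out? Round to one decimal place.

Concentration = 125 mg ÷ 761 mL = 0.1642576 mg/mL
Rate = 14 mg/hr ÷ 0.1642576 mg/mL = 85.232 mL/hr
Duration = 761 mL ÷ 85.232 mL/hr = 8.928571 hr

8.9 hours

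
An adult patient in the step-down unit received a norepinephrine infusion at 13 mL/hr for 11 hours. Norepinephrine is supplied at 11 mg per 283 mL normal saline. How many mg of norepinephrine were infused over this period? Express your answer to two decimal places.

Concentration = 11 mg ÷ 283 mL = 0.03886926 mg/mL = 38.86926 mcg/mL
Drug rate = 13 mL/hr × 38.86926 mcg/mL = 505.3004 mcg/hr
Total = 505.3004 mcg/hr × 11 hr = 5558.304 mcg = 5.558304 mg

5.56 mg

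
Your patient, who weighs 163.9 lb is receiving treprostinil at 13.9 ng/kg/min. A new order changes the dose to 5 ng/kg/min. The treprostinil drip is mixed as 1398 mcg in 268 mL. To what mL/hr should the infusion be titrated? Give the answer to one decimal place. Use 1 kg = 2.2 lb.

4.3 mL/hr

Weight = 163.9 lb ÷ 2.2 lb/kg = 74.5 kg
Dose = 5 ng/kg/min × 74.5 kg = 372.5 ng/min
372.5 ng/min × 60 min/hr = 22350 ng/hr
Concentration = 1398 mcg ÷ 268 mL = 5.216418 mcg/mL = 5216.418 ng/mL
Rate = 22350 ng/hr ÷ 5216.418 ng/mL = 4.284549 mL/hr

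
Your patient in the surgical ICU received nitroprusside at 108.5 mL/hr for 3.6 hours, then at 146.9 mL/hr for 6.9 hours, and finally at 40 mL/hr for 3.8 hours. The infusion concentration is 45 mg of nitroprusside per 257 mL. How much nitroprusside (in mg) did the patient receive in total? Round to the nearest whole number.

Concentration = 45 mg ÷ 257 mL = 0.1750973 mg/mL
Stage 1: 108.5 mL/hr × 3.6 hr = 390.6 mL → 390.6 mL × 0.1750973 mg/mL = 68.393 mg
Stage 2: 146.9 mL/hr × 6.9 hr = 1013.61 mL → 1013.61 mL × 0.1750973 mg/mL = 177.4804 mg
Stage 3: 40 mL/hr × 3.8 hr = 152 mL → 152 mL × 0.1750973 mg/mL = 26.61479 mg
Total = 68.393 + 177.4804 + 26.61479 = 272.4881 mg

272 mg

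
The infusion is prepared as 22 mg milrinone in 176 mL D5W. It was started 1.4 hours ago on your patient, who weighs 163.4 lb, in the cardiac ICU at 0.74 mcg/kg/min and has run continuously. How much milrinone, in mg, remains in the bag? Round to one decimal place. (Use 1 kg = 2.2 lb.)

17.4 mg

Weight = 163.4 lb ÷ 2.2 lb/kg = 74.27273 kg
Dose = 0.74 mcg/kg/min × 74.27273 kg = 54.96182 mcg/min
54.96182 mcg/min × 60 min/hr = 3297.709 mcg/hr
Concentration = 22 mg ÷ 176 mL = 0.125 mg/mL = 125 mcg/mL
Rate = 3297.709 mcg/hr ÷ 125 mcg/mL = 26.38167 mL/hr
Volume infused = 26.38167 mL/hr × 1.4 hr = 36.93434 mL
Volume remaining = 176 − 36.93434 = 139.0657 mL
Drug remaining = 139.0657 mL × 125 mcg/mL = 17383.21 mcg = 17.38321 mg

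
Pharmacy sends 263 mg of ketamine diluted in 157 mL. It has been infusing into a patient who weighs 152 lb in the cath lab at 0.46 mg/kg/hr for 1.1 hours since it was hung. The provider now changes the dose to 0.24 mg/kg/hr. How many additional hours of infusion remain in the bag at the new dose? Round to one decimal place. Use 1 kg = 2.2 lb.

Initial rate:
Weight = 152 lb ÷ 2.2 lb/kg = 69.09091 kg
Dose = 0.46 mg/kg/hr × 69.09091 kg = 31.78182 mg/hr
Concentration = 263 mg ÷ 157 mL = 1.675159 mg/mL
Rate = 31.78182 mg/hr ÷ 1.675159 mg/mL = 18.97242 mL/hr
Volume infused so far = 18.97242 mL/hr × 1.1 hr = 20.86966 mL
Volume remaining = 157 − 20.86966 = 136.1303 mL
New rate:
Dose = 0.24 mg/kg/hr × 69.09091 kg = 16.58182 mg/hr
Rate = 16.58182 mg/hr ÷ 1.675159 mg/mL = 9.898652 mL/hr
Time remaining = 136.1303 mL ÷ 9.898652 mL/hr = 13.75241 hr

13.8 hours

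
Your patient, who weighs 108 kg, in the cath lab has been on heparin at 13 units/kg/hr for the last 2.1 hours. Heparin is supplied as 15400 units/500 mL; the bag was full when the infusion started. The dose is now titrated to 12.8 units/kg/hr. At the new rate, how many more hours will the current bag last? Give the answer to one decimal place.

Initial rate:
Dose = 13 units/kg/hr × 108 kg = 1404 units/hr
Concentration = 15400 units ÷ 500 mL = 30.8 units/mL
Rate = 1404 units/hr ÷ 30.8 units/mL = 45.58442 mL/hr
Volume infused so far = 45.58442 mL/hr × 2.1 hr = 95.72727 mL
Volume remaining = 500 − 95.72727 = 404.2727 mL
New rate:
Dose = 12.8 units/kg/hr × 108 kg = 1382.4 units/hr
Rate = 1382.4 units/hr ÷ 30.8 units/mL = 44.88312 mL/hr
Time remaining = 404.2727 mL ÷ 44.88312 mL/hr = 9.007234 hr

9.0 hours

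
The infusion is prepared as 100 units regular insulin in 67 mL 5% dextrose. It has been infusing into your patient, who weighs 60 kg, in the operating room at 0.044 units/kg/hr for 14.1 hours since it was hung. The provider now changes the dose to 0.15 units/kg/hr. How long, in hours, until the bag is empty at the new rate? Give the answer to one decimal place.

7.0 hours

Initial rate:
Dose = 0.044 units/kg/hr × 60 kg = 2.64 units/hr
Concentration = 100 units ÷ 67 mL = 1.492537 units/mL
Rate = 2.64 units/hr ÷ 1.492537 units/mL = 1.7688 mL/hr
Volume infused so far = 1.7688 mL/hr × 14.1 hr = 24.94008 mL
Volume remaining = 67 − 24.94008 = 42.05992 mL
New rate:
Dose = 0.15 units/kg/hr × 60 kg = 9 units/hr
Rate = 9 units/hr ÷ 1.492537 units/mL = 6.03 mL/hr
Time remaining = 42.05992 mL ÷ 6.03 mL/hr = 6.975111 hr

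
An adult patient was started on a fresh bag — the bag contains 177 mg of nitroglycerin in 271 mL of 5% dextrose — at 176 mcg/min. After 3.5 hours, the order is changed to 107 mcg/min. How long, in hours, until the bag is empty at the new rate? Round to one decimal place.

Initial rate:
176 mcg/min × 60 min/hr = 10560 mcg/hr
Concentration = 177 mg ÷ 271 mL = 0.6531365 mg/mL = 653.1365 mcg/mL
Rate = 10560 mcg/hr ÷ 653.1365 mcg/mL = 16.16814 mL/hr
Volume infused so far = 16.16814 mL/hr × 3.5 hr = 56.58847 mL
Volume remaining = 271 − 56.58847 = 214.4115 mL
New rate:
107 mcg/min × 60 min/hr = 6420 mcg/hr
Rate = 6420 mcg/hr ÷ 653.1365 mcg/mL = 9.829492 mL/hr
Time remaining = 214.4115 mL ÷ 9.829492 mL/hr = 21.81308 hr

21.8 hours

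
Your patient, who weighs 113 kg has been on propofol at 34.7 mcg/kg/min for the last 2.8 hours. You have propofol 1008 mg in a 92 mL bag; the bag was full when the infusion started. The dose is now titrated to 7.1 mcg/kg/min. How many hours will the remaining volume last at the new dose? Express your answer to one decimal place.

Initial rate:
Dose = 34.7 mcg/kg/min × 113 kg = 3921.1 mcg/min
3921.1 mcg/min × 60 min/hr = 235266 mcg/hr
Concentration = 1008 mg ÷ 92 mL = 10.95652 mg/mL = 10956.52 mcg/mL
Rate = 235266 mcg/hr ÷ 10956.52 mcg/mL = 21.47269 mL/hr
Volume infused so far = 21.47269 mL/hr × 2.8 hr = 60.12353 mL
Volume remaining = 92 − 60.12353 = 31.87647 mL
New rate:
Dose = 7.1 mcg/kg/min × 113 kg = 802.3 mcg/min
802.3 mcg/min × 60 min/hr = 48138 mcg/hr
Rate = 48138 mcg/hr ÷ 10956.52 mcg/mL = 4.393548 mL/hr
Time remaining = 31.87647 mL ÷ 4.393548 mL/hr = 7.255291 hr

7.3 hours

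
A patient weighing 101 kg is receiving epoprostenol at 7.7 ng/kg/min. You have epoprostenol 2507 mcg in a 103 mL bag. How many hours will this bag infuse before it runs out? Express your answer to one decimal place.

Dose = 7.7 ng/kg/min × 101 kg = 777.7 ng/min
777.7 ng/min × 60 min/hr = 46662 ng/hr
Concentration = 2507 mcg ÷ 103 mL = 24.33981 mcg/mL = 24339.81 ng/mL
Rate = 46662 ng/hr ÷ 24339.81 ng/mL = 1.917107 mL/hr
Duration = 103 mL ÷ 1.917107 mL/hr = 53.7268 hr

53.7 hours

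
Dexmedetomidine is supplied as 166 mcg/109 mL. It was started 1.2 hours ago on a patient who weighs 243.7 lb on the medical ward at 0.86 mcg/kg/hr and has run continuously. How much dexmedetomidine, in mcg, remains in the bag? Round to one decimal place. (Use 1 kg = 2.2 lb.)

Weight = 243.7 lb ÷ 2.2 lb/kg = 110.7727 kg
Dose = 0.86 mcg/kg/hr × 110.7727 kg = 95.26455 mcg/hr
Concentration = 166 mcg ÷ 109 mL = 1.522936 mcg/mL
Rate = 95.26455 mcg/hr ÷ 1.522936 mcg/mL = 62.55323 mL/hr
Volume infused = 62.55323 mL/hr × 1.2 hr = 75.06387 mL
Volume remaining = 109 − 75.06387 = 33.93613 mL
Drug remaining = 33.93613 mL × 1.522936 mcg/mL = 51.68255 mcg

51.7 mcg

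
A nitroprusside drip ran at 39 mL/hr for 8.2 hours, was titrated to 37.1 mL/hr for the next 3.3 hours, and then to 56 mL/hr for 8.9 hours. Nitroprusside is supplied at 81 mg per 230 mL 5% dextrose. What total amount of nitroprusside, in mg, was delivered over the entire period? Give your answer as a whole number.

Concentration = 81 mg ÷ 230 mL = 0.3521739 mg/mL
Stage 1: 39 mL/hr × 8.2 hr = 319.8 mL → 319.8 mL × 0.3521739 mg/mL = 112.6252 mg
Stage 2: 37.1 mL/hr × 3.3 hr = 122.43 mL → 122.43 mL × 0.3521739 mg/mL = 43.11665 mg
Stage 3: 56 mL/hr × 8.9 hr = 498.4 mL → 498.4 mL × 0.3521739 mg/mL = 175.5235 mg
Total = 112.6252 + 43.11665 + 175.5235 = 331.2653 mg

331 mg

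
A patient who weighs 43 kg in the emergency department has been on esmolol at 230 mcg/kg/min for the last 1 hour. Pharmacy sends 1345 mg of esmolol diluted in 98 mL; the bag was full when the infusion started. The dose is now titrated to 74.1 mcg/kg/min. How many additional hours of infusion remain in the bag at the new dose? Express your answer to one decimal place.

Initial rate:
Dose = 230 mcg/kg/min × 43 kg = 9890 mcg/min
9890 mcg/min × 60 min/hr = 593400 mcg/hr
Concentration = 1345 mg ÷ 98 mL = 13.72449 mg/mL = 13724.49 mcg/mL
Rate = 593400 mcg/hr ÷ 13724.49 mcg/mL = 43.23658 mL/hr
Volume infused so far = 43.23658 mL/hr × 1 hr = 43.23658 mL
Volume remaining = 98 − 43.23658 = 54.76342 mL
New rate:
Dose = 74.1 mcg/kg/min × 43 kg = 3186.3 mcg/min
3186.3 mcg/min × 60 min/hr = 191178 mcg/hr
Rate = 191178 mcg/hr ÷ 13724.49 mcg/mL = 13.9297 mL/hr
Time remaining = 54.76342 mL ÷ 13.9297 mL/hr = 3.931415 hr

3.9 hours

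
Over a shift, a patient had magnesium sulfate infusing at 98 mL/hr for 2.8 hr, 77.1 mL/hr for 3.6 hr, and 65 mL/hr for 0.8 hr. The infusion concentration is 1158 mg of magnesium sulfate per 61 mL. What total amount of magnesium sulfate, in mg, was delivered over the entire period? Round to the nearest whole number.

11465 mg

Concentration = 1158 mg ÷ 61 mL = 18.98361 mg/mL
Stage 1: 98 mL/hr × 2.8 hr = 274.4 mL → 274.4 mL × 18.98361 mg/mL = 5209.102 mg
Stage 2: 77.1 mL/hr × 3.6 hr = 277.56 mL → 277.56 mL × 18.98361 mg/mL = 5269.09 mg
Stage 3: 65 mL/hr × 0.8 hr = 52 mL → 52 mL × 18.98361 mg/mL = 987.1475 mg
Total = 5209.102 + 5269.09 + 987.1475 = 11465.34 mg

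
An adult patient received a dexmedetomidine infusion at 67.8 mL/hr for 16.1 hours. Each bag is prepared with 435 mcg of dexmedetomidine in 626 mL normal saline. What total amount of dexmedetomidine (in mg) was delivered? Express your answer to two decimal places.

Concentration = 435 mcg ÷ 626 mL = 0.6948882 mcg/mL
Drug rate = 67.8 mL/hr × 0.6948882 mcg/mL = 47.11342 mcg/hr
Total = 47.11342 mcg/hr × 16.1 hr = 758.526 mcg = 0.758526 mg

0.76 mg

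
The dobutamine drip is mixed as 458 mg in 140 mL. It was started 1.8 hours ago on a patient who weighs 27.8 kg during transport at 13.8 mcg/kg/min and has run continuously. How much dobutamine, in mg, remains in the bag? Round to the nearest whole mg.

417 mg

Dose = 13.8 mcg/kg/min × 27.8 kg = 383.64 mcg/min
383.64 mcg/min × 60 min/hr = 23018.4 mcg/hr
Concentration = 458 mg ÷ 140 mL = 3.271429 mg/mL = 3271.429 mcg/mL
Rate = 23018.4 mcg/hr ÷ 3271.429 mcg/mL = 7.036192 mL/hr
Volume infused = 7.036192 mL/hr × 1.8 hr = 12.66515 mL
Volume remaining = 140 − 12.66515 = 127.3349 mL
Drug remaining = 127.3349 mL × 3271.429 mcg/mL = 416566.9 mcg = 416.5669 mg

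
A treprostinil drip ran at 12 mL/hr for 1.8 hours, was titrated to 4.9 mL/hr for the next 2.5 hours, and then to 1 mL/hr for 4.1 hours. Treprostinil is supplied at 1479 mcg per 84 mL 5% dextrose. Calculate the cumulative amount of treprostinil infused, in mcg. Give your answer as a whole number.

668 mcg

Concentration = 1479 mcg ÷ 84 mL = 17.60714 mcg/mL
Stage 1: 12 mL/hr × 1.8 hr = 21.6 mL → 21.6 mL × 17.60714 mcg/mL = 380.3143 mcg
Stage 2: 4.9 mL/hr × 2.5 hr = 12.25 mL → 12.25 mL × 17.60714 mcg/mL = 215.6875 mcg
Stage 3: 1 mL/hr × 4.1 hr = 4.1 mL → 4.1 mL × 17.60714 mcg/mL = 72.18929 mcg
Total = 380.3143 + 215.6875 + 72.18929 = 668.1911 mcg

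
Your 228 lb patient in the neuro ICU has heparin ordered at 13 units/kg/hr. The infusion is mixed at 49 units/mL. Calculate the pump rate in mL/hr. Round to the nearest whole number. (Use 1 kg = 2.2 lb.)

27 mL/hr

Weight = 228 lb ÷ 2.2 lb/kg = 103.6364 kg
Dose = 13 units/kg/hr × 103.6364 kg = 1347.273 units/hr
Rate = 1347.273 units/hr ÷ 49 units/mL = 27.49536 mL/hr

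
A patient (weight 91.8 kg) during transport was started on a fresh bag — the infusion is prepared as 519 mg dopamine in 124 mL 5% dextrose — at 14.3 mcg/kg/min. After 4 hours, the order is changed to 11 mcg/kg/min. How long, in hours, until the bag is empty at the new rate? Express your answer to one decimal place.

Initial rate:
Dose = 14.3 mcg/kg/min × 91.8 kg = 1312.74 mcg/min
1312.74 mcg/min × 60 min/hr = 78764.4 mcg/hr
Concentration = 519 mg ÷ 124 mL = 4.185484 mg/mL = 4185.484 mcg/mL
Rate = 78764.4 mcg/hr ÷ 4185.484 mcg/mL = 18.81847 mL/hr
Volume infused so far = 18.81847 mL/hr × 4 hr = 75.27388 mL
Volume remaining = 124 − 75.27388 = 48.72612 mL
New rate:
Dose = 11 mcg/kg/min × 91.8 kg = 1009.8 mcg/min
1009.8 mcg/min × 60 min/hr = 60588 mcg/hr
Rate = 60588 mcg/hr ÷ 4185.484 mcg/mL = 14.47575 mL/hr
Time remaining = 48.72612 mL ÷ 14.47575 mL/hr = 3.366053 hr

3.4 hours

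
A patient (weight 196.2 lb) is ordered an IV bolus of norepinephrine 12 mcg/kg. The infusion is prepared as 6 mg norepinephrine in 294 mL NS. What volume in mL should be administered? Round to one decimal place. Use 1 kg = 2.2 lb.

Weight = 196.2 lb ÷ 2.2 lb/kg = 89.18182 kg
Dose = 12 mcg/kg × 89.18182 kg = 1070.182 mcg
Concentration = 6 mg ÷ 294 mL = 0.02040816 mg/mL = 20.40816 mcg/mL
Volume = 1070.182 mcg ÷ 20.40816 mcg/mL = 52.43891 mL

52.4 mL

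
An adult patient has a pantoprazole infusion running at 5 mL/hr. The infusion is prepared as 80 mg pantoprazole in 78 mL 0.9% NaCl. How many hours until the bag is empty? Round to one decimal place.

15.6 hours

Duration = 78 mL ÷ 5 mL/hr = 15.6 hr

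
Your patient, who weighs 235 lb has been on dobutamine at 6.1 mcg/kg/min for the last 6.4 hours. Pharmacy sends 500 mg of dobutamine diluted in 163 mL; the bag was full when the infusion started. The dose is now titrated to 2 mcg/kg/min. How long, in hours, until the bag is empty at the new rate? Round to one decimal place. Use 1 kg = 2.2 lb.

19.5 hours

Initial rate:
Weight = 235 lb ÷ 2.2 lb/kg = 106.8182 kg
Dose = 6.1 mcg/kg/min × 106.8182 kg = 651.5909 mcg/min
651.5909 mcg/min × 60 min/hr = 39095.45 mcg/hr
Concentration = 500 mg ÷ 163 mL = 3.067485 mg/mL = 3067.485 mcg/mL
Rate = 39095.45 mcg/hr ÷ 3067.485 mcg/mL = 12.74512 mL/hr
Volume infused so far = 12.74512 mL/hr × 6.4 hr = 81.56876 mL
Volume remaining = 163 − 81.56876 = 81.43124 mL
New rate:
Dose = 2 mcg/kg/min × 106.8182 kg = 213.6364 mcg/min
213.6364 mcg/min × 60 min/hr = 12818.18 mcg/hr
Rate = 12818.18 mcg/hr ÷ 3067.485 mcg/mL = 4.178727 mL/hr
Time remaining = 81.43124 mL ÷ 4.178727 mL/hr = 19.48709 hr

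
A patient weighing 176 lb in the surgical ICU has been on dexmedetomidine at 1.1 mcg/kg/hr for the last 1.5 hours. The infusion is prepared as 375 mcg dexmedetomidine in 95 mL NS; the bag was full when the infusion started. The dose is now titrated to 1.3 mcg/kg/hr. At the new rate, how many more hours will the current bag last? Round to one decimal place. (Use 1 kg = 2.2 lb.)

2.3 hours

Initial rate:
Weight = 176 lb ÷ 2.2 lb/kg = 80 kg
Dose = 1.1 mcg/kg/hr × 80 kg = 88 mcg/hr
Concentration = 375 mcg ÷ 95 mL = 3.947368 mcg/mL
Rate = 88 mcg/hr ÷ 3.947368 mcg/mL = 22.29333 mL/hr
Volume infused so far = 22.29333 mL/hr × 1.5 hr = 33.44 mL
Volume remaining = 95 − 33.44 = 61.56 mL
New rate:
Dose = 1.3 mcg/kg/hr × 80 kg = 104 mcg/hr
Rate = 104 mcg/hr ÷ 3.947368 mcg/mL = 26.34667 mL/hr
Time remaining = 61.56 mL ÷ 26.34667 mL/hr = 2.336538 hr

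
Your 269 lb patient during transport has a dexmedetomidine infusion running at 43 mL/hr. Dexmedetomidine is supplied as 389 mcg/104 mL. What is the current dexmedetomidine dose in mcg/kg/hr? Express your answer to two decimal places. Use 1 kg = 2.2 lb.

1.32 mcg/kg/hr

Weight = 269 lb ÷ 2.2 lb/kg = 122.2727 kg
Concentration = 389 mcg ÷ 104 mL = 3.740385 mcg/mL
Drug rate = 43 mL/hr × 3.740385 mcg/mL = 160.8365 mcg/hr
160.8365 mcg/hr ÷ 122.2727 kg = 1.315392 mcg/kg/hr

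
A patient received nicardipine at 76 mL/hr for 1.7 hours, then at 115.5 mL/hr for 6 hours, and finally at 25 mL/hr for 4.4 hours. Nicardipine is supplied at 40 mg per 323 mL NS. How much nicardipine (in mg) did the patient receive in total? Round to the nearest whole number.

Concentration = 40 mg ÷ 323 mL = 0.123839 mg/mL
Stage 1: 76 mL/hr × 1.7 hr = 129.2 mL → 129.2 mL × 0.123839 mg/mL = 16 mg
Stage 2: 115.5 mL/hr × 6 hr = 693 mL → 693 mL × 0.123839 mg/mL = 85.82043 mg
Stage 3: 25 mL/hr × 4.4 hr = 110 mL → 110 mL × 0.123839 mg/mL = 13.62229 mg
Total = 16 + 85.82043 + 13.62229 = 115.4427 mg

115 mg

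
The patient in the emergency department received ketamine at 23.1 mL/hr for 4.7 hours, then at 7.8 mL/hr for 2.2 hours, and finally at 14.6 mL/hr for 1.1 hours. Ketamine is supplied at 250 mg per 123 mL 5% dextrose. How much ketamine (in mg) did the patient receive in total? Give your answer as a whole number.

288 mg

Concentration = 250 mg ÷ 123 mL = 2.03252 mg/mL
Stage 1: 23.1 mL/hr × 4.7 hr = 108.57 mL → 108.57 mL × 2.03252 mg/mL = 220.6707 mg
Stage 2: 7.8 mL/hr × 2.2 hr = 17.16 mL → 17.16 mL × 2.03252 mg/mL = 34.87805 mg
Stage 3: 14.6 mL/hr × 1.1 hr = 16.06 mL → 16.06 mL × 2.03252 mg/mL = 32.64228 mg
Total = 220.6707 + 34.87805 + 32.64228 = 288.1911 mg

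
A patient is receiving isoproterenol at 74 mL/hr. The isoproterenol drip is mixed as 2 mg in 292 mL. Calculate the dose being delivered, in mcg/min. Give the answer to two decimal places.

8.45 mcg/min

Concentration = 2 mg ÷ 292 mL = 0.006849315 mg/mL = 6.849315 mcg/mL
Drug rate = 74 mL/hr × 6.849315 mcg/mL = 506.8493 mcg/hr
506.8493 mcg/hr ÷ 60 min/hr = 8.447489 mcg/min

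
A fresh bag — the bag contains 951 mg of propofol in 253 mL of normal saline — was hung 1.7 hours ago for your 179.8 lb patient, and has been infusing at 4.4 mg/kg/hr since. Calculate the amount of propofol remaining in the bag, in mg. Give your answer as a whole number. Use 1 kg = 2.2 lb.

340 mg

Weight = 179.8 lb ÷ 2.2 lb/kg = 81.72727 kg
Dose = 4.4 mg/kg/hr × 81.72727 kg = 359.6 mg/hr
Concentration = 951 mg ÷ 253 mL = 3.758893 mg/mL
Rate = 359.6 mg/hr ÷ 3.758893 mg/mL = 95.66646 mL/hr
Volume infused = 95.66646 mL/hr × 1.7 hr = 162.633 mL
Volume remaining = 253 − 162.633 = 90.36702 mL
Drug remaining = 90.36702 mL × 3.758893 mg/mL = 339.68 mg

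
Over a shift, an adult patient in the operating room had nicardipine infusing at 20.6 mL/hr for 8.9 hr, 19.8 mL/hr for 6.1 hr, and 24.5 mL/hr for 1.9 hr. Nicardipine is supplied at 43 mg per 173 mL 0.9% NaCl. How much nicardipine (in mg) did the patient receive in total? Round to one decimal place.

87.2 mg

Concentration = 43 mg ÷ 173 mL = 0.2485549 mg/mL
Stage 1: 20.6 mL/hr × 8.9 hr = 183.34 mL → 183.34 mL × 0.2485549 mg/mL = 45.57006 mg
Stage 2: 19.8 mL/hr × 6.1 hr = 120.78 mL → 120.78 mL × 0.2485549 mg/mL = 30.02046 mg
Stage 3: 24.5 mL/hr × 1.9 hr = 46.55 mL → 46.55 mL × 0.2485549 mg/mL = 11.57023 mg
Total = 45.57006 + 30.02046 + 11.57023 = 87.16075 mg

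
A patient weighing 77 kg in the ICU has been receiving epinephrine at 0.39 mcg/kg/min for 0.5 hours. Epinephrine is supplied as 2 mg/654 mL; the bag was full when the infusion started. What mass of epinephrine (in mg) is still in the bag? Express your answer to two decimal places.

Dose = 0.39 mcg/kg/min × 77 kg = 30.03 mcg/min
30.03 mcg/min × 60 min/hr = 1801.8 mcg/hr
Concentration = 2 mg ÷ 654 mL = 0.003058104 mg/mL = 3.058104 mcg/mL
Rate = 1801.8 mcg/hr ÷ 3.058104 mcg/mL = 589.1886 mL/hr
Volume infused = 589.1886 mL/hr × 0.5 hr = 294.5943 mL
Volume remaining = 654 − 294.5943 = 359.4057 mL
Drug remaining = 359.4057 mL × 3.058104 mcg/mL = 1099.1 mcg = 1.0991 mg

1.10 mg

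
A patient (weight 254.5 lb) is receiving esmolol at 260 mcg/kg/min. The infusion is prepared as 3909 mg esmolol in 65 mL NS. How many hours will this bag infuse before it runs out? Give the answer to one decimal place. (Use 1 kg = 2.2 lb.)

2.2 hours

Weight = 254.5 lb ÷ 2.2 lb/kg = 115.6818 kg
Dose = 260 mcg/kg/min × 115.6818 kg = 30077.27 mcg/min
30077.27 mcg/min × 60 min/hr = 1804636 mcg/hr
Concentration = 3909 mg ÷ 65 mL = 60.13846 mg/mL = 60138.46 mcg/mL
Rate = 1804636 mcg/hr ÷ 60138.46 mcg/mL = 30.00802 mL/hr
Duration = 65 mL ÷ 30.00802 mL/hr = 2.166087 hr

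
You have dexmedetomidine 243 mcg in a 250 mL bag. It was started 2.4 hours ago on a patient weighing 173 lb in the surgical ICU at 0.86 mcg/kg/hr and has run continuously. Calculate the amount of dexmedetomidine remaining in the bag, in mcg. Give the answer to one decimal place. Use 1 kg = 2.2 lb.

Weight = 173 lb ÷ 2.2 lb/kg = 78.63636 kg
Dose = 0.86 mcg/kg/hr × 78.63636 kg = 67.62727 mcg/hr
Concentration = 243 mcg ÷ 250 mL = 0.972 mcg/mL
Rate = 67.62727 mcg/hr ÷ 0.972 mcg/mL = 69.57538 mL/hr
Volume infused = 69.57538 mL/hr × 2.4 hr = 166.9809 mL
Volume remaining = 250 − 166.9809 = 83.01908 mL
Drug remaining = 83.01908 mL × 0.972 mcg/mL = 80.69455 mcg

80.7 mcg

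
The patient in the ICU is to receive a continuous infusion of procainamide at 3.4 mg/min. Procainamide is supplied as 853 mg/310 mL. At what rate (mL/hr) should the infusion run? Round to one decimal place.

74.1 mL/hr

3.4 mg/min × 60 min/hr = 204 mg/hr
Concentration = 853 mg ÷ 310 mL = 2.751613 mg/mL
Rate = 204 mg/hr ÷ 2.751613 mg/mL = 74.13834 mL/hr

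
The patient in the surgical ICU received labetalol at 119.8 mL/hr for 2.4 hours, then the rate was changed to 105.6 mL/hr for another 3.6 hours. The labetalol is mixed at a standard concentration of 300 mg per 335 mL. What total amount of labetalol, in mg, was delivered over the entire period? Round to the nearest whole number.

Concentration = 300 mg ÷ 335 mL = 0.8955224 mg/mL
Stage 1: 119.8 mL/hr × 2.4 hr = 287.52 mL → 287.52 mL × 0.8955224 mg/mL = 257.4806 mg
Stage 2: 105.6 mL/hr × 3.6 hr = 380.16 mL → 380.16 mL × 0.8955224 mg/mL = 340.4418 mg
Total = 257.4806 + 340.4418 = 597.9224 mg

598 mg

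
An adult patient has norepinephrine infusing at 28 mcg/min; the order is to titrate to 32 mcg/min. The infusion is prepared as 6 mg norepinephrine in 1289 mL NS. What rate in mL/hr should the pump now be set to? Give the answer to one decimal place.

32 mcg/min × 60 min/hr = 1920 mcg/hr
Concentration = 6 mg ÷ 1289 mL = 0.004654771 mg/mL = 4.654771 mcg/mL
Rate = 1920 mcg/hr ÷ 4.654771 mcg/mL = 412.48 mL/hr

412.5 mL/hr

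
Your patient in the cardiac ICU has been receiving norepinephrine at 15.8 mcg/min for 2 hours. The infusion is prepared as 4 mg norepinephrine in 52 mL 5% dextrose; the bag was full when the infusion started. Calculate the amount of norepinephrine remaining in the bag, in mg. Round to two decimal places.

15.8 mcg/min × 60 min/hr = 948 mcg/hr
Concentration = 4 mg ÷ 52 mL = 0.07692308 mg/mL = 76.92308 mcg/mL
Rate = 948 mcg/hr ÷ 76.92308 mcg/mL = 12.324 mL/hr
Volume infused = 12.324 mL/hr × 2 hr = 24.648 mL
Volume remaining = 52 − 24.648 = 27.352 mL
Drug remaining = 27.352 mL × 76.92308 mcg/mL = 2104 mcg = 2.104 mg

2.10 mg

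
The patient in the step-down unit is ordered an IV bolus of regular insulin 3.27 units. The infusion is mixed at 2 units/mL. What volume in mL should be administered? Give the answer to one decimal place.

1.6 mL

Volume = 3.27 units ÷ 2 units/mL = 1.635 mL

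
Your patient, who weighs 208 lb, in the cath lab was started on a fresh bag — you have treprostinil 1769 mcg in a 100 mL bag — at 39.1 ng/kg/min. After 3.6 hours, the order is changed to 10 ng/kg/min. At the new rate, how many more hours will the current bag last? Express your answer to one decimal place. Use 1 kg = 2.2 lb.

17.1 hours

Initial rate:
Weight = 208 lb ÷ 2.2 lb/kg = 94.54545 kg
Dose = 39.1 ng/kg/min × 94.54545 kg = 3696.727 ng/min
3696.727 ng/min × 60 min/hr = 221803.6 ng/hr
Concentration = 1769 mcg ÷ 100 mL = 17.69 mcg/mL = 17690 ng/mL
Rate = 221803.6 ng/hr ÷ 17690 ng/mL = 12.53836 mL/hr
Volume infused so far = 12.53836 mL/hr × 3.6 hr = 45.13811 mL
Volume remaining = 100 − 45.13811 = 54.86189 mL
New rate:
Dose = 10 ng/kg/min × 94.54545 kg = 945.4545 ng/min
945.4545 ng/min × 60 min/hr = 56727.27 ng/hr
Rate = 56727.27 ng/hr ÷ 17690 ng/mL = 3.206742 mL/hr
Time remaining = 54.86189 mL ÷ 3.206742 mL/hr = 17.10829 hr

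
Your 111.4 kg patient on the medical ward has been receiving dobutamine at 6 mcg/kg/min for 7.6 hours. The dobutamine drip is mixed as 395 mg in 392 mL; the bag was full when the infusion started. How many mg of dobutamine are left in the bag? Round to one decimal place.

Dose = 6 mcg/kg/min × 111.4 kg = 668.4 mcg/min
668.4 mcg/min × 60 min/hr = 40104 mcg/hr
Concentration = 395 mg ÷ 392 mL = 1.007653 mg/mL = 1007.653 mcg/mL
Rate = 40104 mcg/hr ÷ 1007.653 mcg/mL = 39.79941 mL/hr
Volume infused = 39.79941 mL/hr × 7.6 hr = 302.4755 mL
Volume remaining = 392 − 302.4755 = 89.52446 mL
Drug remaining = 89.52446 mL × 1007.653 mcg/mL = 90209.6 mcg = 90.2096 mg

90.2 mg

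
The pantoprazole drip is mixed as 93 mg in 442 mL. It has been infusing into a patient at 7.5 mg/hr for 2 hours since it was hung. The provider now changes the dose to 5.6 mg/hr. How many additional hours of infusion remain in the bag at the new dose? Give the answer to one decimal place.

13.9 hours

Initial rate:
Concentration = 93 mg ÷ 442 mL = 0.2104072 mg/mL
Rate = 7.5 mg/hr ÷ 0.2104072 mg/mL = 35.64516 mL/hr
Volume infused so far = 35.64516 mL/hr × 2 hr = 71.29032 mL
Volume remaining = 442 − 71.29032 = 370.7097 mL
New rate:
Rate = 5.6 mg/hr ÷ 0.2104072 mg/mL = 26.61505 mL/hr
Time remaining = 370.7097 mL ÷ 26.61505 mL/hr = 13.92857 hr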